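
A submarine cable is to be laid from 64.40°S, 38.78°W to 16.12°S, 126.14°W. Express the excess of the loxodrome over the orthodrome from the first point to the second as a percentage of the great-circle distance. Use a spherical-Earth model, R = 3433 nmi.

Great circle: σ = 1.2979 rad → d_gc = Rσ = 4455.7 nmi
Rhumb: Δφ = +0.8426, Δλ = -1.5247, Δψ = +1.1968, q = Δφ/Δψ = 0.7041 → d_rh = R√(Δφ²+q²Δλ²) = 4685.1 nmi
Excess = (4685.1 − 4455.7) / 4455.7 = 229.4 / 4455.7 = 5.148% ≈ 5.1%

5.1%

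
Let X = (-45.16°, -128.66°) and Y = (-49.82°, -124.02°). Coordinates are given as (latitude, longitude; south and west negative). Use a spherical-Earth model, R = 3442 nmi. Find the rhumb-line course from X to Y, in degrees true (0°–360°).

Δψ = ln[tan(π/4+φ₂/2)/tan(π/4+φ₁/2)] = -0.1205
Δλ = +0.0810 rad (taken the short way round)
course = atan2(Δλ, Δψ) = 146.09°

146.1°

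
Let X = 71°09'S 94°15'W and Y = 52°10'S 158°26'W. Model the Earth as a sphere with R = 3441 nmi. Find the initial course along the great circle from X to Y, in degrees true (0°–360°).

269.8°

θ = atan2( sin Δλ·cos φ₂ ,  cos φ₁ sin φ₂ − sin φ₁ cos φ₂ cos Δλ )
  = atan2(-0.5521, -0.0024) = 269.75°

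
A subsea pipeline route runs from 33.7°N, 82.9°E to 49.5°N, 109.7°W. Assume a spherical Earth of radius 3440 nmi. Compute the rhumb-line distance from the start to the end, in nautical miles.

7514 nmi

Δψ = ln[tan(π/4+φ₂/2)/tan(π/4+φ₁/2)] = +0.3718;  Δφ = +0.2758 rad,  Δλ = +2.9217 rad
q = Δφ/Δψ = 0.7416
d = R·√(Δφ² + q²Δλ²) = 3440·2.18434 = 7514 nmi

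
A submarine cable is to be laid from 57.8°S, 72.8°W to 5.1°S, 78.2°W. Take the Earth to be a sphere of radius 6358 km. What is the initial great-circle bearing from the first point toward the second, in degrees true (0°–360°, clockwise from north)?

353.2°

θ = atan2( sin Δλ·cos φ₂ ,  cos φ₁ sin φ₂ − sin φ₁ cos φ₂ cos Δλ )
  = atan2(-0.0937, +0.7917) = 353.25°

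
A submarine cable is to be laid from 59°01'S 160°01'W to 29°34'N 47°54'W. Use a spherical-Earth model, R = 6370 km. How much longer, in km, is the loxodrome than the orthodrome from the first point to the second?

Great circle: cos σ = sin φ₁ sin φ₂ + cos φ₁ cos φ₂ cos Δλ,  σ = 2.2038 rad → d_gc = 14038.51 km
Rhumb line: Δψ = +1.8237, q = Δφ/Δψ = 0.8478, d_rh = R√(Δφ²+q²Δλ²) = 14444.96 km
Excess = 14444.96 − 14038.51 = 406.45 ≈ 406 km

406 km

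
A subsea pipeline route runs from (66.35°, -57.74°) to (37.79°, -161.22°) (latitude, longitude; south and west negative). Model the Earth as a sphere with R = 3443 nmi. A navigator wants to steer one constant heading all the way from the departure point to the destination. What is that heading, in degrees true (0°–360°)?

Meridional parts: M(φ₁)=+1.5637, M(φ₂)=+0.7133 → ΔM = -0.8503;  Δλ = -1.8061 rad
tan C = Δλ / ΔM = +2.1240 → C = 244.79°

244.8°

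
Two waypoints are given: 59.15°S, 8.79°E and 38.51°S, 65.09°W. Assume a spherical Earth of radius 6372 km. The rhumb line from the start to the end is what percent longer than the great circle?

4.4%

Great circle: σ = 0.8685 rad → d_gc = Rσ = 5534.2 km
Rhumb: Δφ = +0.3602, Δλ = -1.2894, Δψ = +0.5583, q = Δφ/Δψ = 0.6452 → d_rh = R√(Δφ²+q²Δλ²) = 5776.8 km
Excess = (5776.8 − 5534.2) / 5534.2 = 242.6 / 5534.2 = 4.38% ≈ 4.4%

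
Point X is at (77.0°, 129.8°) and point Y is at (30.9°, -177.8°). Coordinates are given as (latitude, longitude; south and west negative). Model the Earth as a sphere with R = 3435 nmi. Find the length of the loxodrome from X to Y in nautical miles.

Rhumb course C = atan2(Δλ, Δψ) with Δψ = ln[tan(π/4+φ₂/2)/tan(π/4+φ₁/2)] = -1.6046, Δλ = +0.9146 → C = 150.32°
d = R·|Δφ| / |cos C| = 3435·0.80460 / 0.86879 = 3181 nmi

3181 nmi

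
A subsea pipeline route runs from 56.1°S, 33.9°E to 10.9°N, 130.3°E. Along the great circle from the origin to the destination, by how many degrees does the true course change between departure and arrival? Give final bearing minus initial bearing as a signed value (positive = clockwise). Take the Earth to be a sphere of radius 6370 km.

At departure: θ₁ = atan2(sin Δλ cos φ₂, cos φ₁ sin φ₂ − sin φ₁ cos φ₂ cos Δλ) = 89.14°
At arrival: θ₂ = atan2(sin Δλ cos φ₁, −cos φ₂ sin φ₁ + sin φ₂ cos φ₁ cos Δλ) = 34.61°
Δθ = θ₂ − θ₁ = -54.5°

-54.5°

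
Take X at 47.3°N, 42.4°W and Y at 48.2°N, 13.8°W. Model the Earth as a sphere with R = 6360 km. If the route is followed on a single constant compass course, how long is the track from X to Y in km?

2137 km

Δψ = ln[tan(π/4+φ₂/2)/tan(π/4+φ₁/2)] = +0.0234;  Δφ = +0.0157 rad,  Δλ = +0.4992 rad
q = Δφ/Δψ = 0.6723
d = R·√(Δφ² + q²Δλ²) = 6360·0.33598 = 2137 km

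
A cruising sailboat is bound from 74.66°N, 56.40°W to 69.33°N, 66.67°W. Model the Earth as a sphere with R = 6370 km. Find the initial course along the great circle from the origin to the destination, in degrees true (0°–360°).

θ = atan2( sin Δλ·cos φ₂ ,  cos φ₁ sin φ₂ − sin φ₁ cos φ₂ cos Δλ )
  = atan2(-0.0629, -0.0874) = 215.74°

215.7°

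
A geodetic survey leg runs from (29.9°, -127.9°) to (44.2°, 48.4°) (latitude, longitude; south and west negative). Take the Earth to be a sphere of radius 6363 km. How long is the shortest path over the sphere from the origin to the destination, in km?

Haversine: a = sin²(Δφ/2)+cos φ₁ cos φ₂ sin²(Δλ/2) = 0.63633;  σ = 2·atan2(√a,√(1−a))
σ = 105.823° → d = Rσ = 6363·1.84696 = 11752 km

11752 km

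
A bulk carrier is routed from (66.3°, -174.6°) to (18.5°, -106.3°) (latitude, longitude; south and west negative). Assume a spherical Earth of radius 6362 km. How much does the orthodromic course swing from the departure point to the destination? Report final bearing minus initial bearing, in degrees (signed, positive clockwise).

+53.2°

Initial bearing θ₁ = atan2(sin Δλ cos φ₂, cos φ₁ sin φ₂ − sin φ₁ cos φ₂ cos Δλ) = 102.39°
Final bearing θ₂ = (initial bearing from the destination back to the start) + 180° = 155.54°
Δθ = θ₂ − θ₁ = +53.2°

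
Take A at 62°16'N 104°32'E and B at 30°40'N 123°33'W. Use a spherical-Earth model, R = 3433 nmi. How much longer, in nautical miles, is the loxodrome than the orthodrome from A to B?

790 nmi

Great circle: cos σ = sin φ₁ sin φ₂ + cos φ₁ cos φ₂ cos Δλ,  σ = 1.3857 rad → d_gc = 4757.09 nmi
Rhumb line: Δψ = -0.8362, q = Δφ/Δψ = 0.6596, d_rh = R√(Δφ²+q²Δλ²) = 5546.65 nmi
Excess = 5546.65 − 4757.09 = 789.56 ≈ 790 nmi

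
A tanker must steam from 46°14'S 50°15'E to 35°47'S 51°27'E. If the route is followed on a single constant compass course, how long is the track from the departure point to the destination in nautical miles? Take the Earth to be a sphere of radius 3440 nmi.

Rhumb course C = atan2(Δλ, Δψ) with Δψ = ln[tan(π/4+φ₂/2)/tan(π/4+φ₁/2)] = +0.2425, Δλ = +0.0209 → C = 4.94°
d = R·|Δφ| / |cos C| = 3440·0.18239 / 0.99629 = 630 nmi

630 nmi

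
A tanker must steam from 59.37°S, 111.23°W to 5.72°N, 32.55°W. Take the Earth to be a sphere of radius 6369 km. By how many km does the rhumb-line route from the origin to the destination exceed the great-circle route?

235 km

Great circle: cos σ = sin φ₁ sin φ₂ + cos φ₁ cos φ₂ cos Δλ,  σ = 1.5570 rad → d_gc = 9916.8 km
Rhumb line: Δψ = +1.3952, q = Δφ/Δψ = 0.8143, d_rh = R√(Δφ²+q²Δλ²) = 10152.2 km
Excess = 10152.2 − 9916.8 = 235.4 ≈ 235 km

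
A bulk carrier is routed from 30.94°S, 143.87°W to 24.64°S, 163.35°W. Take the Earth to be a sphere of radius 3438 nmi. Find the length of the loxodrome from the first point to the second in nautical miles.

Rhumb course C = atan2(Δλ, Δψ) with Δψ = ln[tan(π/4+φ₂/2)/tan(π/4+φ₁/2)] = +0.1244, Δλ = -0.3400 → C = 290.10°
d = R·|Δφ| / |cos C| = 3438·0.10996 / 0.34359 = 1100 nmi

1100 nmi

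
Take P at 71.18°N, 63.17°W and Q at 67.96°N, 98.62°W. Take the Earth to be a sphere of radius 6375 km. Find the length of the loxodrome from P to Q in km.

1420 km

Δψ = ln[tan(π/4+φ₂/2)/tan(π/4+φ₁/2)] = -0.1613;  Δφ = -0.0562 rad,  Δλ = -0.6187 rad
q = Δφ/Δψ = 0.3484
d = R·√(Δφ² + q²Δλ²) = 6375·0.22274 = 1420 km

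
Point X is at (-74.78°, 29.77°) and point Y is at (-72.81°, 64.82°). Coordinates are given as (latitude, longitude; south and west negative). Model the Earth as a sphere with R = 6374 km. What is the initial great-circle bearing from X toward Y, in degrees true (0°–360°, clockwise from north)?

95.8°

θ = atan2( sin Δλ·cos φ₂ ,  cos φ₁ sin φ₂ − sin φ₁ cos φ₂ cos Δλ )
  = atan2(+0.1697, -0.0173) = 95.83°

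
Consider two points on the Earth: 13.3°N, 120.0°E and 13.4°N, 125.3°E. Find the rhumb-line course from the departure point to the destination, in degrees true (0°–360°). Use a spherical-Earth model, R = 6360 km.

88.9°

Δψ = ln[tan(π/4+φ₂/2)/tan(π/4+φ₁/2)] = +0.0018
Δλ = +0.0925 rad (taken the short way round)
course = atan2(Δλ, Δψ) = 88.89°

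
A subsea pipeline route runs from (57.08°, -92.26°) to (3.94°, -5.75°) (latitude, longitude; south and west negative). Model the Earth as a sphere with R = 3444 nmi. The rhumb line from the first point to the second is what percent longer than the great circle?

Great circle: σ = 1.4800 rad → d_gc = Rσ = 5097.1 nmi
Rhumb: Δφ = -0.9275, Δλ = +1.5099, Δψ = -1.1504, q = Δφ/Δψ = 0.8062 → d_rh = R√(Δφ²+q²Δλ²) = 5270.5 nmi
Excess = (5270.5 − 5097.1) / 5097.1 = 173.4 / 5097.1 = 3.40% ≈ 3.4%

3.4%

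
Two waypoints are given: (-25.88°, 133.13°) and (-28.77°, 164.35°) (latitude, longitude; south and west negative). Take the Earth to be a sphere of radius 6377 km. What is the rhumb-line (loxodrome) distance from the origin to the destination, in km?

Rhumb course C = atan2(Δλ, Δψ) with Δψ = ln[tan(π/4+φ₂/2)/tan(π/4+φ₁/2)] = -0.0568, Δλ = +0.5449 → C = 95.95°
d = R·|Δφ| / |cos C| = 6377·0.05044 / 0.10365 = 3103 km

3103 km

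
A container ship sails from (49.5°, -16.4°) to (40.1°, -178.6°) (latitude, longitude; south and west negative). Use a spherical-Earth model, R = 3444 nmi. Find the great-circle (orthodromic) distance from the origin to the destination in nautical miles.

5352 nmi

Haversine: a = sin²(Δφ/2)+cos φ₁ cos φ₂ sin²(Δλ/2) = 0.49160;  σ = 2·atan2(√a,√(1−a))
σ = 89.037° → d = Rσ = 3444·1.55400 = 5352 nmi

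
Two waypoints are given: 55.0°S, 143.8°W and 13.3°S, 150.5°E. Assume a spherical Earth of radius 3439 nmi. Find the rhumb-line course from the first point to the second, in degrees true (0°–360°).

Meridional parts: M(φ₁)=-1.1542, M(φ₂)=-0.2342 → ΔM = +0.9200;  Δλ = -1.1467 rad
tan C = Δλ / ΔM = -1.2464 → C = 308.74°

308.7°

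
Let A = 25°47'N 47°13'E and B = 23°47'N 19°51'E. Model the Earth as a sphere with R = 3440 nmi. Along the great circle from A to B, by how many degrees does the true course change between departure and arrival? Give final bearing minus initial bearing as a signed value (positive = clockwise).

At departure: θ₁ = atan2(sin Δλ cos φ₂, cos φ₁ sin φ₂ − sin φ₁ cos φ₂ cos Δλ) = 271.31°
At arrival: θ₂ = atan2(sin Δλ cos φ₁, −cos φ₂ sin φ₁ + sin φ₂ cos φ₁ cos Δλ) = 259.66°
Δθ = θ₂ − θ₁ = -11.7°

-11.7°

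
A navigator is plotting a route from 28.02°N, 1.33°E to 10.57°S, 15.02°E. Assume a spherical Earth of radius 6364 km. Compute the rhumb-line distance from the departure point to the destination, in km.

Rhumb course C = atan2(Δλ, Δψ) with Δψ = ln[tan(π/4+φ₂/2)/tan(π/4+φ₁/2)] = -0.6953, Δλ = +0.2389 → C = 161.04°
d = R·|Δφ| / |cos C| = 6364·0.67352 / 0.94572 = 4532 km

4532 km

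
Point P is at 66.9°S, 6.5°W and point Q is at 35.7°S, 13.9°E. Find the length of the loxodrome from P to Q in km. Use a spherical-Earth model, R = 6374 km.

3722 km

Rhumb course C = atan2(Δλ, Δψ) with Δψ = ln[tan(π/4+φ₂/2)/tan(π/4+φ₁/2)] = +0.9201, Δλ = +0.3560 → C = 21.16°
d = R·|Δφ| / |cos C| = 6374·0.54454 / 0.93260 = 3722 km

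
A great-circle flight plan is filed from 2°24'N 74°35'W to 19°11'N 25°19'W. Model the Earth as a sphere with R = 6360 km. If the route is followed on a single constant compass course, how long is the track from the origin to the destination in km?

5666 km

Rhumb course C = atan2(Δλ, Δψ) with Δψ = ln[tan(π/4+φ₂/2)/tan(π/4+φ₁/2)] = +0.2993, Δλ = +0.8599 → C = 70.81°
d = R·|Δφ| / |cos C| = 6360·0.29292 / 0.32878 = 5666 km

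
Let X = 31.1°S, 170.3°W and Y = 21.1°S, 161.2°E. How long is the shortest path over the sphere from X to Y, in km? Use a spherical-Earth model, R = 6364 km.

3041 km

cos σ = sin φ₁ sin φ₂ + cos φ₁ cos φ₂ cos Δλ
      = sin(-31.10°)sin(-21.10°) + cos(-31.10°)cos(-21.10°)cos(-28.50°) = 0.8880
σ = 27.377° → d = Rσ = 6364·0.47782 = 3041 km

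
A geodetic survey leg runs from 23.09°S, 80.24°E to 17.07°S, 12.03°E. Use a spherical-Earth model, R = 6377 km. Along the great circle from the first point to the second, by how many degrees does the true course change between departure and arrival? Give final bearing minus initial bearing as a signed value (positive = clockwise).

At departure: θ₁ = atan2(sin Δλ cos φ₂, cos φ₁ sin φ₂ − sin φ₁ cos φ₂ cos Δλ) = 261.61°
At arrival: θ₂ = atan2(sin Δλ cos φ₁, −cos φ₂ sin φ₁ + sin φ₂ cos φ₁ cos Δλ) = 287.83°
Δθ = θ₂ − θ₁ = +26.2°

+26.2°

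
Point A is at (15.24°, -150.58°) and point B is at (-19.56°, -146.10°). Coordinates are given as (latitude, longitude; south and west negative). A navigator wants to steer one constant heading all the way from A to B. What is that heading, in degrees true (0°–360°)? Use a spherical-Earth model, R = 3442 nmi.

172.8°

Meridional parts: M(φ₁)=+0.2692, M(φ₂)=-0.3482 → ΔM = -0.6174;  Δλ = +0.0782 rad
tan C = Δλ / ΔM = -0.1266 → C = 172.78°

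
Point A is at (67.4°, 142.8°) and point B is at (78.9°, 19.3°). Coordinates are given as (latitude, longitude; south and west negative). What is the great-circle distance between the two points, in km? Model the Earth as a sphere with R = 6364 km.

3344 km

cos σ = sin φ₁ sin φ₂ + cos φ₁ cos φ₂ cos Δλ
      = sin(67.40°)sin(78.90°) + cos(67.40°)cos(78.90°)cos(-123.50°) = 0.8651
σ = 30.105° → d = Rσ = 6364·0.52544 = 3344 km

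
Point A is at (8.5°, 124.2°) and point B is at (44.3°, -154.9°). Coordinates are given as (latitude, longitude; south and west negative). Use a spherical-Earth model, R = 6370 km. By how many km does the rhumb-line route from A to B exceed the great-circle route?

Great circle: cos σ = sin φ₁ sin φ₂ + cos φ₁ cos φ₂ cos Δλ,  σ = 1.3539 rad → d_gc = 8624.5 km
Rhumb line: Δψ = +0.7153, q = Δφ/Δψ = 0.8735, d_rh = R√(Δφ²+q²Δλ²) = 8807.3 km
Excess = 8807.3 − 8624.5 = 182.8 ≈ 183 km

183 km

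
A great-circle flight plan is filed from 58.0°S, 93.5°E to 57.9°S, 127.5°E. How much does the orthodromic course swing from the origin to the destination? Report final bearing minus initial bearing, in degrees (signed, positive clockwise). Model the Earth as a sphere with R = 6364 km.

Initial bearing θ₁ = atan2(sin Δλ cos φ₂, cos φ₁ sin φ₂ − sin φ₁ cos φ₂ cos Δλ) = 104.22°
Final bearing θ₂ = (initial bearing from the destination back to the start) + 180° = 75.16°
Δθ = θ₂ − θ₁ = -29.1°

-29.1°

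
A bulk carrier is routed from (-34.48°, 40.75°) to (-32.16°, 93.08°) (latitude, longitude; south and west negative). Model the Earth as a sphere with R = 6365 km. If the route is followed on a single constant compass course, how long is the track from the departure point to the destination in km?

4864 km

Δψ = ln[tan(π/4+φ₂/2)/tan(π/4+φ₁/2)] = +0.0485;  Δφ = +0.0405 rad,  Δλ = +0.9133 rad
q = Δφ/Δψ = 0.8355
d = R·√(Δφ² + q²Δλ²) = 6365·0.76417 = 4864 km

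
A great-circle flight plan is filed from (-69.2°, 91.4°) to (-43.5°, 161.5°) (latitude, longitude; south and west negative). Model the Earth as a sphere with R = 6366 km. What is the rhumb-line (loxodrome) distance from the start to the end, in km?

Rhumb course C = atan2(Δλ, Δψ) with Δψ = ln[tan(π/4+φ₂/2)/tan(π/4+φ₁/2)] = +0.8505, Δλ = +1.2235 → C = 55.19°
d = R·|Δφ| / |cos C| = 6366·0.44855 / 0.57080 = 5003 km

5003 km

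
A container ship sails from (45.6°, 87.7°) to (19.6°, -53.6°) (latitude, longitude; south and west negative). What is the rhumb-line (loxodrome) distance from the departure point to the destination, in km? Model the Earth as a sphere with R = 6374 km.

Rhumb course C = atan2(Δλ, Δψ) with Δψ = ln[tan(π/4+φ₂/2)/tan(π/4+φ₁/2)] = -0.5473, Δλ = -2.4662 → C = 257.49°
d = R·|Δφ| / |cos C| = 6374·0.45379 / 0.21665 = 13350 km

13350 km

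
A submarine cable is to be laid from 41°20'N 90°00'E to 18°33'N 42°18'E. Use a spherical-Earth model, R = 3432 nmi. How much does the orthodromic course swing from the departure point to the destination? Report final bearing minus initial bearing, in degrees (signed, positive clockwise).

At departure: θ₁ = atan2(sin Δλ cos φ₂, cos φ₁ sin φ₂ − sin φ₁ cos φ₂ cos Δλ) = 255.41°
At arrival: θ₂ = atan2(sin Δλ cos φ₁, −cos φ₂ sin φ₁ + sin φ₂ cos φ₁ cos Δλ) = 230.04°
Δθ = θ₂ − θ₁ = -25.4°

-25.4°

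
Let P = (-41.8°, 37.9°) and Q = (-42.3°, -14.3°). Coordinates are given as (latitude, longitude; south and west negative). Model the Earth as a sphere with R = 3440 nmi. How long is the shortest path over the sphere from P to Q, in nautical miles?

Haversine: a = sin²(Δφ/2)+cos φ₁ cos φ₂ sin²(Δλ/2) = 0.10674;  σ = 2·atan2(√a,√(1−a))
σ = 38.138° → d = Rσ = 3440·0.66563 = 2290 nmi

2290 nmi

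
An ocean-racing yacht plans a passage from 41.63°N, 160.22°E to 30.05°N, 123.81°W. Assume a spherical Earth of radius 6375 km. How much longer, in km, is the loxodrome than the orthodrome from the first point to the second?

196 km

Great circle: cos σ = sin φ₁ sin φ₂ + cos φ₁ cos φ₂ cos Δλ,  σ = 1.0593 rad → d_gc = 6752.8 km
Rhumb line: Δψ = -0.2502, q = Δφ/Δψ = 0.8078, d_rh = R√(Δφ²+q²Δλ²) = 6948.9 km
Excess = 6948.9 − 6752.8 = 196.1 ≈ 196 km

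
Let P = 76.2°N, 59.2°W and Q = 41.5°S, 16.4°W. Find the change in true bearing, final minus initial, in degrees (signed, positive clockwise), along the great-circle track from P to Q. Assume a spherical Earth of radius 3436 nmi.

Initial bearing θ₁ = atan2(sin Δλ cos φ₂, cos φ₁ sin φ₂ − sin φ₁ cos φ₂ cos Δλ) = 143.66°
Final bearing θ₂ = (initial bearing from the destination back to the start) + 180° = 169.12°
Δθ = θ₂ − θ₁ = +25.5°

+25.5°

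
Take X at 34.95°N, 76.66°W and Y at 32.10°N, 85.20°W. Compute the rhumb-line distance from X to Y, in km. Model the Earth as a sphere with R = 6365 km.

Δψ = ln[tan(π/4+φ₂/2)/tan(π/4+φ₁/2)] = -0.0597;  Δφ = -0.0497 rad,  Δλ = -0.1491 rad
q = Δφ/Δψ = 0.8335
d = R·√(Δφ² + q²Δλ²) = 6365·0.13382 = 852 km

852 km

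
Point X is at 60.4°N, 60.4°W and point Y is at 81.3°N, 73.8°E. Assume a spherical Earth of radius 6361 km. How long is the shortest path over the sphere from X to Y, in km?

4014 km

Haversine: a = sin²(Δφ/2)+cos φ₁ cos φ₂ sin²(Δλ/2) = 0.09630;  σ = 2·atan2(√a,√(1−a))
σ = 36.157° → d = Rσ = 6361·0.63106 = 4014 km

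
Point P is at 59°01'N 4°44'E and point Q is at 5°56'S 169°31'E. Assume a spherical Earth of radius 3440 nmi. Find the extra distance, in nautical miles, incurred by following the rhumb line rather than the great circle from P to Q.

1434 nmi

Great circle: cos σ = sin φ₁ sin φ₂ + cos φ₁ cos φ₂ cos Δλ,  σ = 2.1928 rad → d_gc = 7543.4 nmi
Rhumb line: Δψ = -1.3869, q = Δφ/Δψ = 0.8174, d_rh = R√(Δφ²+q²Δλ²) = 8977.8 nmi
Excess = 8977.8 − 7543.4 = 1434.4 ≈ 1434 nmi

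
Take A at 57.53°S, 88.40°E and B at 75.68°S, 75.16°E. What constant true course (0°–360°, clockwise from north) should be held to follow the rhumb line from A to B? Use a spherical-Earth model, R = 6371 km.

195.4°

Δψ = ln[tan(π/4+φ₂/2)/tan(π/4+φ₁/2)] = -0.8407
Δλ = -0.2311 rad (taken the short way round)
course = atan2(Δλ, Δψ) = 195.37°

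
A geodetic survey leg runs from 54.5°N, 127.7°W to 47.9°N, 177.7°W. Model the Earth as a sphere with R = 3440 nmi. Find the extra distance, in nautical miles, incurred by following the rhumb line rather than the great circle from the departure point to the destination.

38 nmi

Great circle: cos σ = sin φ₁ sin φ₂ + cos φ₁ cos φ₂ cos Δλ,  σ = 0.5466 rad → d_gc = 1880.3 nmi
Rhumb line: Δψ = -0.1843, q = Δφ/Δψ = 0.6252, d_rh = R√(Δφ²+q²Δλ²) = 1918.2 nmi
Excess = 1918.2 − 1880.3 = 37.9 ≈ 38 nmi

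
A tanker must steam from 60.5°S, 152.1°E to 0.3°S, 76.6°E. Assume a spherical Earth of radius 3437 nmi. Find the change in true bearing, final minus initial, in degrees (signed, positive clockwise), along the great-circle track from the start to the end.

+48.7°

At departure: θ₁ = atan2(sin Δλ cos φ₂, cos φ₁ sin φ₂ − sin φ₁ cos φ₂ cos Δλ) = 282.54°
At arrival: θ₂ = atan2(sin Δλ cos φ₁, −cos φ₂ sin φ₁ + sin φ₂ cos φ₁ cos Δλ) = 331.27°
Δθ = θ₂ − θ₁ = +48.7°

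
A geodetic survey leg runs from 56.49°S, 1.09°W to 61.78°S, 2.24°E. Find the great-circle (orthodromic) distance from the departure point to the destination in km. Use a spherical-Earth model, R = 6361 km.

617 km

Haversine: a = sin²(Δφ/2)+cos φ₁ cos φ₂ sin²(Δλ/2) = 0.00235;  σ = 2·atan2(√a,√(1−a))
σ = 5.557° → d = Rσ = 6361·0.09699 = 617 km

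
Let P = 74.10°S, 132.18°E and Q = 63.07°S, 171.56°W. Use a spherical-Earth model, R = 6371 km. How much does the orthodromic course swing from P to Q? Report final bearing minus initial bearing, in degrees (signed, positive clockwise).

-53.1°

At departure: θ₁ = atan2(sin Δλ cos φ₂, cos φ₁ sin φ₂ − sin φ₁ cos φ₂ cos Δλ) = 90.35°
At arrival: θ₂ = atan2(sin Δλ cos φ₁, −cos φ₂ sin φ₁ + sin φ₂ cos φ₁ cos Δλ) = 37.22°
Δθ = θ₂ − θ₁ = -53.1°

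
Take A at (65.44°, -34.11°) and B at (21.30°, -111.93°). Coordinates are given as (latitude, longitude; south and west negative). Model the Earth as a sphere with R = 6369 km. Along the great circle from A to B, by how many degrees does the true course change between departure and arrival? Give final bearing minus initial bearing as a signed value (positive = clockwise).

Initial bearing θ₁ = atan2(sin Δλ cos φ₂, cos φ₁ sin φ₂ − sin φ₁ cos φ₂ cos Δλ) = 268.25°
Final bearing θ₂ = (initial bearing from the destination back to the start) + 180° = 206.48°
Δθ = θ₂ − θ₁ = -61.8°

-61.8°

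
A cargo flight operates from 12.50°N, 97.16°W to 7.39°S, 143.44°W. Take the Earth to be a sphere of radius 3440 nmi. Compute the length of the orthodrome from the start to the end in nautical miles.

cos σ = sin φ₁ sin φ₂ + cos φ₁ cos φ₂ cos Δλ
      = sin(12.50°)sin(-7.39°) + cos(12.50°)cos(-7.39°)cos(-46.28°) = 0.6413
σ = 50.111° → d = Rσ = 3440·0.87459 = 3009 nmi

3009 nmi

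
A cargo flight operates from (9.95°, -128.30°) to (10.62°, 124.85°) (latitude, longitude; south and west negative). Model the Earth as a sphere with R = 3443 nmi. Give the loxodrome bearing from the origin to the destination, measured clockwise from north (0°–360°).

270.4°

Δψ = ln[tan(π/4+φ₂/2)/tan(π/4+φ₁/2)] = +0.0119
Δλ = -1.8649 rad (taken the short way round)
course = atan2(Δλ, Δψ) = 270.37°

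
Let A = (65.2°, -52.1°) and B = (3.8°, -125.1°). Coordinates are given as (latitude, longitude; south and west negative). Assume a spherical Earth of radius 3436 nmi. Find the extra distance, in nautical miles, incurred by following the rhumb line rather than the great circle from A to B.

137 nmi

Great circle: cos σ = sin φ₁ sin φ₂ + cos φ₁ cos φ₂ cos Δλ,  σ = 1.3872 rad → d_gc = 4766.6 nmi
Rhumb line: Δψ = -1.4484, q = Δφ/Δψ = 0.7399, d_rh = R√(Δφ²+q²Δλ²) = 4904.0 nmi
Excess = 4904.0 − 4766.6 = 137.4 ≈ 137 nmi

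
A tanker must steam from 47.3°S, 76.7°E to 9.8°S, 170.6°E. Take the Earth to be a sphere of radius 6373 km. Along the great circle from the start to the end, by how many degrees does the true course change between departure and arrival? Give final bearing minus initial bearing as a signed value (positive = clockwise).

-56.8°

Initial bearing θ₁ = atan2(sin Δλ cos φ₂, cos φ₁ sin φ₂ − sin φ₁ cos φ₂ cos Δλ) = 99.51°
Final bearing θ₂ = (initial bearing from the destination back to the start) + 180° = 42.75°
Δθ = θ₂ − θ₁ = -56.8°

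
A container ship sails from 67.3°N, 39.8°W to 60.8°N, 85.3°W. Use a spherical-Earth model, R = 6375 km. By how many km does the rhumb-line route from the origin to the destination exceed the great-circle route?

50 km

Great circle: cos σ = sin φ₁ sin φ₂ + cos φ₁ cos φ₂ cos Δλ,  σ = 0.3561 rad → d_gc = 2270.15 km
Rhumb line: Δψ = -0.2606, q = Δφ/Δψ = 0.4354, d_rh = R√(Δφ²+q²Δλ²) = 2319.66 km
Excess = 2319.66 − 2270.15 = 49.51 ≈ 50 km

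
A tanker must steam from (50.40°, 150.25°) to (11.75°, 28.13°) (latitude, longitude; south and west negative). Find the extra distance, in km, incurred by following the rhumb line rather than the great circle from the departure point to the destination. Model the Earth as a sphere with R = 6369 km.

Great circle: cos σ = sin φ₁ sin φ₂ + cos φ₁ cos φ₂ cos Δλ,  σ = 1.7466 rad → d_gc = 11124.1 km
Rhumb line: Δψ = -0.8151, q = Δφ/Δψ = 0.8276, d_rh = R√(Δφ²+q²Δλ²) = 12028.4 km
Excess = 12028.4 − 11124.1 = 904.3 ≈ 904 km

904 km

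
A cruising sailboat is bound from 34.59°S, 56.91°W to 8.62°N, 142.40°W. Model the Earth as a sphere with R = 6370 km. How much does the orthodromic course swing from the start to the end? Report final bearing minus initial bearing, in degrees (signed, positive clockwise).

Initial bearing θ₁ = atan2(sin Δλ cos φ₂, cos φ₁ sin φ₂ − sin φ₁ cos φ₂ cos Δλ) = 279.65°
Final bearing θ₂ = (initial bearing from the destination back to the start) + 180° = 304.83°
Δθ = θ₂ − θ₁ = +25.2°

+25.2°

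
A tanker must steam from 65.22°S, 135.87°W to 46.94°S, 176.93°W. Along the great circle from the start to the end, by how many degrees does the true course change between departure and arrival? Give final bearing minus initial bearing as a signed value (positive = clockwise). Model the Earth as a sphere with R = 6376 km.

+34.9°

At departure: θ₁ = atan2(sin Δλ cos φ₂, cos φ₁ sin φ₂ − sin φ₁ cos φ₂ cos Δλ) = 289.77°
At arrival: θ₂ = atan2(sin Δλ cos φ₁, −cos φ₂ sin φ₁ + sin φ₂ cos φ₁ cos Δλ) = 324.71°
Δθ = θ₂ − θ₁ = +34.9°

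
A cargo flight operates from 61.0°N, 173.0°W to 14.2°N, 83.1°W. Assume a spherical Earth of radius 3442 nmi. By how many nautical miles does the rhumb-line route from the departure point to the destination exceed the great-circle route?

Great circle: cos σ = sin φ₁ sin φ₂ + cos φ₁ cos φ₂ cos Δλ,  σ = 1.3537 rad → d_gc = 4659.5 nmi
Rhumb line: Δψ = -1.1020, q = Δφ/Δψ = 0.7412, d_rh = R√(Δφ²+q²Δλ²) = 4891.7 nmi
Excess = 4891.7 − 4659.5 = 232.2 ≈ 232 nmi

232 nmi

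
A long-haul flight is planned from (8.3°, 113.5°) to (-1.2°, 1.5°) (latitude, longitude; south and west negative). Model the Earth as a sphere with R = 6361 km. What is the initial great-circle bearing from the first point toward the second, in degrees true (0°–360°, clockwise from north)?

θ = atan2( sin Δλ·cos φ₂ ,  cos φ₁ sin φ₂ − sin φ₁ cos φ₂ cos Δλ )
  = atan2(-0.9270, +0.0333) = 272.06°

272.1°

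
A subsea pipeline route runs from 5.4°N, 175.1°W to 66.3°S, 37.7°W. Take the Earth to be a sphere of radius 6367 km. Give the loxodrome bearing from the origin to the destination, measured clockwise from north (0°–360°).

124.6°

Meridional parts: M(φ₁)=+0.0944, M(φ₂)=-1.5615 → ΔM = -1.6559;  Δλ = +2.3981 rad
tan C = Δλ / ΔM = -1.4482 → C = 124.63°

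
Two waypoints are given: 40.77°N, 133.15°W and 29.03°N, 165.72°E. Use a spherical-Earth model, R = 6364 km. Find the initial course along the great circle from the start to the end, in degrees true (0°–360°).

276.8°

θ = atan2( sin Δλ·cos φ₂ ,  cos φ₁ sin φ₂ − sin φ₁ cos φ₂ cos Δλ )
  = atan2(-0.7657, +0.0918) = 276.84°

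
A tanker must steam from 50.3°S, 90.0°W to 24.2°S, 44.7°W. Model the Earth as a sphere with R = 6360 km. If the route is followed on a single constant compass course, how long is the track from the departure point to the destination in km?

Rhumb course C = atan2(Δλ, Δψ) with Δψ = ln[tan(π/4+φ₂/2)/tan(π/4+φ₁/2)] = +0.5833, Δλ = +0.7906 → C = 53.58°
d = R·|Δφ| / |cos C| = 6360·0.45553 / 0.59370 = 4880 km

4880 km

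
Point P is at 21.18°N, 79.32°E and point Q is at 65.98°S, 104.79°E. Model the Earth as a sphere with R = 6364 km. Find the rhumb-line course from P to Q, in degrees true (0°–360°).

167.0°

Meridional parts: M(φ₁)=+0.3784, M(φ₂)=-1.5477 → ΔM = -1.9261;  Δλ = +0.4445 rad
tan C = Δλ / ΔM = -0.2308 → C = 167.00°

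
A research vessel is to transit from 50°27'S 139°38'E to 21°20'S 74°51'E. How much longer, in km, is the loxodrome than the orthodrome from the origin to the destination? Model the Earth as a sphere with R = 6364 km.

Great circle: cos σ = sin φ₁ sin φ₂ + cos φ₁ cos φ₂ cos Δλ,  σ = 1.0084 rad → d_gc = 6417.5 km
Rhumb line: Δψ = +0.6417, q = Δφ/Δψ = 0.7919, d_rh = R√(Δφ²+q²Δλ²) = 6552.2 km
Excess = 6552.2 − 6417.5 = 134.7 ≈ 135 km

135 km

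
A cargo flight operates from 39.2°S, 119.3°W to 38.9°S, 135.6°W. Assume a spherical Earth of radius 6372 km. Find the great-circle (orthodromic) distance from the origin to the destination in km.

1406 km

Haversine: a = sin²(Δφ/2)+cos φ₁ cos φ₂ sin²(Δλ/2) = 0.01213;  σ = 2·atan2(√a,√(1−a))
σ = 12.645° → d = Rσ = 6372·0.22070 = 1406 km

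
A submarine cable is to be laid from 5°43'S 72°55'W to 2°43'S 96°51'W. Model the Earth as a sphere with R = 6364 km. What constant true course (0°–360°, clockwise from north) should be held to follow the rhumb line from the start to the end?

Δψ = ln[tan(π/4+φ₂/2)/tan(π/4+φ₁/2)] = +0.0525
Δλ = -0.4177 rad (taken the short way round)
course = atan2(Δλ, Δψ) = 277.16°

277.2°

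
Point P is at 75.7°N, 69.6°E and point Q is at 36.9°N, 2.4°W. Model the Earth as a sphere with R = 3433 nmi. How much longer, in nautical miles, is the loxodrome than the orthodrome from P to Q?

147 nmi

Great circle: cos σ = sin φ₁ sin φ₂ + cos φ₁ cos φ₂ cos Δλ,  σ = 0.8726 rad → d_gc = 2995.560 nmi
Rhumb line: Δψ = -1.3821, q = Δφ/Δψ = 0.4900, d_rh = R√(Δφ²+q²Δλ²) = 3142.062 nmi
Excess = 3142.062 − 2995.560 = 146.502 ≈ 147 nmi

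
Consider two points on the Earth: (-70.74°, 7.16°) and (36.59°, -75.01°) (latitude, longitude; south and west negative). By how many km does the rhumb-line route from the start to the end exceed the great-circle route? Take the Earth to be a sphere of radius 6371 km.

Great circle: cos σ = sin φ₁ sin φ₂ + cos φ₁ cos φ₂ cos Δλ,  σ = 2.1254 rad → d_gc = 13541.2 km
Rhumb line: Δψ = +2.4609, q = Δφ/Δψ = 0.7612, d_rh = R√(Δφ²+q²Δλ²) = 13813.3 km
Excess = 13813.3 − 13541.2 = 272.1 ≈ 272 km

272 km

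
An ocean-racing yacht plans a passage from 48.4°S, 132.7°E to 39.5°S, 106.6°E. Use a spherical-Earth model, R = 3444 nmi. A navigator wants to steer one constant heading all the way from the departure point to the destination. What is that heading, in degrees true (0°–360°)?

295.4°

Meridional parts: M(φ₁)=-0.9679, M(φ₂)=-0.7516 → ΔM = +0.2164;  Δλ = -0.4555 rad
tan C = Δλ / ΔM = -2.1052 → C = 295.41°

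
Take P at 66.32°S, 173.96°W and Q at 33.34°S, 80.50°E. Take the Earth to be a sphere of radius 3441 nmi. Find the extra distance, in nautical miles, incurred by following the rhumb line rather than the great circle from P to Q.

Great circle: cos σ = sin φ₁ sin φ₂ + cos φ₁ cos φ₂ cos Δλ,  σ = 1.1446 rad → d_gc = 3938.5 nmi
Rhumb line: Δψ = +0.9445, q = Δφ/Δψ = 0.6094, d_rh = R√(Δφ²+q²Δλ²) = 4340.8 nmi
Excess = 4340.8 − 3938.5 = 402.3 ≈ 402 nmi

402 nmi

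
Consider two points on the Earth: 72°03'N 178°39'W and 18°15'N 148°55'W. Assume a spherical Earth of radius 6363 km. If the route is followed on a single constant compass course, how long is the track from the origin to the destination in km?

Rhumb course C = atan2(Δλ, Δψ) with Δψ = ln[tan(π/4+φ₂/2)/tan(π/4+φ₁/2)] = -1.5215, Δλ = +0.5189 → C = 161.17°
d = R·|Δφ| / |cos C| = 6363·0.93899 / 0.94646 = 6313 km

6313 km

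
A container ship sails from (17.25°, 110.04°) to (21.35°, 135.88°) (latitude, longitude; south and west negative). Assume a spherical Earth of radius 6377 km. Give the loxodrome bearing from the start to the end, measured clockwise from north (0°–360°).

80.5°

Meridional parts: M(φ₁)=+0.3057, M(φ₂)=+0.3816 → ΔM = +0.0758;  Δλ = +0.4510 rad
tan C = Δλ / ΔM = +5.9467 → C = 80.45°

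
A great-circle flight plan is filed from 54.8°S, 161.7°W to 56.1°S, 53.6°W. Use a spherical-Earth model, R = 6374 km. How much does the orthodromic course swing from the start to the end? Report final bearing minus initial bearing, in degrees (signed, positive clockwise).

At departure: θ₁ = atan2(sin Δλ cos φ₂, cos φ₁ sin φ₂ − sin φ₁ cos φ₂ cos Δλ) = 139.47°
At arrival: θ₂ = atan2(sin Δλ cos φ₁, −cos φ₂ sin φ₁ + sin φ₂ cos φ₁ cos Δλ) = 42.19°
Δθ = θ₂ − θ₁ = -97.3°

-97.3°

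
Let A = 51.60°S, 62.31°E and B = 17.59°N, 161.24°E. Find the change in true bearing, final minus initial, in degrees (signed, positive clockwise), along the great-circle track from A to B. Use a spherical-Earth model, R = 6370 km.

At departure: θ₁ = atan2(sin Δλ cos φ₂, cos φ₁ sin φ₂ − sin φ₁ cos φ₂ cos Δλ) = 85.64°
At arrival: θ₂ = atan2(sin Δλ cos φ₁, −cos φ₂ sin φ₁ + sin φ₂ cos φ₁ cos Δλ) = 40.52°
Δθ = θ₂ − θ₁ = -45.1°

-45.1°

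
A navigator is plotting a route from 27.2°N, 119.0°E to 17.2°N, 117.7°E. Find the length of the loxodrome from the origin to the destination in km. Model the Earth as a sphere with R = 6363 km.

Rhumb course C = atan2(Δλ, Δψ) with Δψ = ln[tan(π/4+φ₂/2)/tan(π/4+φ₁/2)] = -0.1888, Δλ = -0.0227 → C = 186.85°
d = R·|Δφ| / |cos C| = 6363·0.17453 / 0.99286 = 1119 km

1119 km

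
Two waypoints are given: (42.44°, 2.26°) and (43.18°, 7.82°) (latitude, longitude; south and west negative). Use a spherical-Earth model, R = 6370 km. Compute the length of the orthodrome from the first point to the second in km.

461 km

cos σ = sin φ₁ sin φ₂ + cos φ₁ cos φ₂ cos Δλ
      = sin(42.44°)sin(43.18°) + cos(42.44°)cos(43.18°)cos(5.56°) = 0.9974
σ = 4.145° → d = Rσ = 6370·0.07234 = 461 km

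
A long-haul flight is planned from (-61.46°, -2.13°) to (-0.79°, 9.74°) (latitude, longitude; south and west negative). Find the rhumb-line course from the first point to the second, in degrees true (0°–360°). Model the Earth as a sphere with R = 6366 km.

8.7°

Δψ = ln[tan(π/4+φ₂/2)/tan(π/4+φ₁/2)] = +1.3553
Δλ = +0.2072 rad (taken the short way round)
course = atan2(Δλ, Δψ) = 8.69°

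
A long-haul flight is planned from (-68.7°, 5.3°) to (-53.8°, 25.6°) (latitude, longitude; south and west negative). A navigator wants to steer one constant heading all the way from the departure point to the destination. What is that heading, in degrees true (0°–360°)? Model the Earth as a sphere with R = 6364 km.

32.7°

Meridional parts: M(φ₁)=-1.6711, M(φ₂)=-1.1183 → ΔM = +0.5528;  Δλ = +0.3543 rad
tan C = Δλ / ΔM = +0.6409 → C = 32.66°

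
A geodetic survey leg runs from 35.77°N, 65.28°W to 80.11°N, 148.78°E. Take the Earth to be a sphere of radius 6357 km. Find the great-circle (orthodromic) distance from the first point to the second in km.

Haversine: a = sin²(Δφ/2)+cos φ₁ cos φ₂ sin²(Δλ/2) = 0.26980;  σ = 2·atan2(√a,√(1−a))
σ = 62.587° → d = Rσ = 6357·1.09236 = 6944 km

6944 km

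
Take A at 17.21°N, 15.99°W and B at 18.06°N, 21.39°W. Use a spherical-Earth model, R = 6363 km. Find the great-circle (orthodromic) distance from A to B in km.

cos σ = sin φ₁ sin φ₂ + cos φ₁ cos φ₂ cos Δλ
      = sin(17.21°)sin(18.06°) + cos(17.21°)cos(18.06°)cos(-5.40°) = 0.9959
σ = 5.216° → d = Rσ = 6363·0.09103 = 579 km

579 km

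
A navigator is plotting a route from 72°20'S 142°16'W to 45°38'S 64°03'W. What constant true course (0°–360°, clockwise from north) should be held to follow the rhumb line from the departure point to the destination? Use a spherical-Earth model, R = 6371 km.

Meridional parts: M(φ₁)=-1.8617, M(φ₂)=-0.8971 → ΔM = +0.9646;  Δλ = +1.3651 rad
tan C = Δλ / ΔM = +1.4152 → C = 54.75°

54.8°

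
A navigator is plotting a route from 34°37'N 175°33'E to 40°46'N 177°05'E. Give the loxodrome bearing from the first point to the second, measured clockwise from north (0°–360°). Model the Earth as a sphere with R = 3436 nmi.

Meridional parts: M(φ₁)=+0.6447, M(φ₂)=+0.7805 → ΔM = +0.1358;  Δλ = +0.0268 rad
tan C = Δλ / ΔM = +0.1971 → C = 11.15°

11.1°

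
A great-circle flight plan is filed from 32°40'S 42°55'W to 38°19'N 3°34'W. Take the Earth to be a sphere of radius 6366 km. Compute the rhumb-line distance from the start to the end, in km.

Rhumb course C = atan2(Δλ, Δψ) with Δψ = ln[tan(π/4+φ₂/2)/tan(π/4+φ₁/2)] = +1.3288, Δλ = +0.6868 → C = 27.33°
d = R·|Δφ| / |cos C| = 6366·1.23889 / 0.88836 = 8878 km

8878 km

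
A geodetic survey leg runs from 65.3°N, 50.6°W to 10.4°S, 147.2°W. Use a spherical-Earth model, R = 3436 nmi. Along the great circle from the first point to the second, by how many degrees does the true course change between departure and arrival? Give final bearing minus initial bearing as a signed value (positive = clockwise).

At departure: θ₁ = atan2(sin Δλ cos φ₂, cos φ₁ sin φ₂ − sin φ₁ cos φ₂ cos Δλ) = 271.60°
At arrival: θ₂ = atan2(sin Δλ cos φ₁, −cos φ₂ sin φ₁ + sin φ₂ cos φ₁ cos Δλ) = 205.13°
Δθ = θ₂ − θ₁ = -66.5°

-66.5°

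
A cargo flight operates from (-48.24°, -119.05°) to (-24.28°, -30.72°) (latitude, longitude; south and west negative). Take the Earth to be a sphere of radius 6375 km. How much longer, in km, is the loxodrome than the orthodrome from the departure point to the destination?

339 km

Great circle: cos σ = sin φ₁ sin φ₂ + cos φ₁ cos φ₂ cos Δλ,  σ = 1.2404 rad → d_gc = 7907.53 km
Rhumb line: Δψ = +0.5267, q = Δφ/Δψ = 0.7940, d_rh = R√(Δφ²+q²Δλ²) = 8246.04 km
Excess = 8246.04 − 7907.53 = 338.51 ≈ 339 km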